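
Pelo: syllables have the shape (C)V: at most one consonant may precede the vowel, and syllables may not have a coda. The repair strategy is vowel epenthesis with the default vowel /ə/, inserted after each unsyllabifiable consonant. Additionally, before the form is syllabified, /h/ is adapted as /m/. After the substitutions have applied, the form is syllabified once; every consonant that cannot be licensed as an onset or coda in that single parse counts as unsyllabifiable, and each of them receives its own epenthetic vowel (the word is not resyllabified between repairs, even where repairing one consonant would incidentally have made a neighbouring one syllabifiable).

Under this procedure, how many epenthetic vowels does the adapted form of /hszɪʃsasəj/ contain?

After substitution the input is /mszɪʃsasəj/.
The unsyllabifiable consonants are /m/, /s/, /ʃ/, /j/; each receives one epenthetic vowel.

4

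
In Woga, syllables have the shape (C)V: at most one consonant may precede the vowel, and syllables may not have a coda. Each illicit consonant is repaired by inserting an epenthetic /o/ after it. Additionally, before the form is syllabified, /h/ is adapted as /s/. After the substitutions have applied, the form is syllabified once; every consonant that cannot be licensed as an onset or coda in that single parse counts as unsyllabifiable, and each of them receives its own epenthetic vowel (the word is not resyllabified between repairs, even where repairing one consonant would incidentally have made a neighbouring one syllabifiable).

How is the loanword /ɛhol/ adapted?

ɛsolo

Substitution: /h/ → /s/, giving /ɛsol/.
The consonants /l/ cannot be parsed into a legal (C)V syllable (no codas are permitted; onsets are limited to one consonant).
Inserting the epenthetic vowel yields /l/ → /lo/.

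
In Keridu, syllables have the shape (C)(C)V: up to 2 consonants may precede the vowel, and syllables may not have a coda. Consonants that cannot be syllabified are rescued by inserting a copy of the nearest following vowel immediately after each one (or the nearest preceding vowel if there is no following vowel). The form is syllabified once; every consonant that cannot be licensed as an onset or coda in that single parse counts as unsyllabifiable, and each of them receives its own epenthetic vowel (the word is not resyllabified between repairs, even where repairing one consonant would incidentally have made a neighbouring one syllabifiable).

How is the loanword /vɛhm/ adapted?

vɛhɛmɛ

Under (C)(C)V, the unsyllabifiable consonants are /h/, /m/ (no codas are permitted; onsets may contain at most 2 consonants).
Epenthesis after each stranded consonant: /h/ → /hɛ/, /m/ → /mɛ/.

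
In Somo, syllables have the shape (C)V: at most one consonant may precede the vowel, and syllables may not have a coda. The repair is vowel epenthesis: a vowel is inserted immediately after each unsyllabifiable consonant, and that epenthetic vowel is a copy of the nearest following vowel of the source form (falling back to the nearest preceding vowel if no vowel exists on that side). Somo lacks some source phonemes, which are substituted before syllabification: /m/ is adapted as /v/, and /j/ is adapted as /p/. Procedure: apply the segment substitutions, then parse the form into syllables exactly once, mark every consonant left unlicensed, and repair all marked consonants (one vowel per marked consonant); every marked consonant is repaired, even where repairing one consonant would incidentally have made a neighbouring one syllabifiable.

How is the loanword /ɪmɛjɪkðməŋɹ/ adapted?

Substitution: /m/ → /v/, /j/ → /p/, giving /ɪvɛpɪkðvəŋɹ/.
Under (C)V, the unsyllabifiable consonants are /k/, /ð/, /ŋ/, /ɹ/ (no codas are permitted; onsets are limited to one consonant).
Each unlicensed consonant becomes the onset of a new syllable: /k/ → /kə/, /ð/ → /ðə/, /ŋ/ → /ŋə/, /ɹ/ → /ɹə/.

ɪvɛpɪkəðəvəŋəɹə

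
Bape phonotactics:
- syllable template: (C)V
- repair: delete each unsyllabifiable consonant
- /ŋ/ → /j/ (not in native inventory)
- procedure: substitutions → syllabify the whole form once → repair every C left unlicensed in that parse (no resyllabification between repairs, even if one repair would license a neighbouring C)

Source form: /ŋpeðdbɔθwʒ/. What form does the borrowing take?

Substitution: /ŋ/ → /j/, giving /jpeðdbɔθwʒ/.
The consonants /j/, /ð/, /d/, /θ/, /w/, /ʒ/ cannot be parsed into a legal (C)V syllable (no codas are permitted; onsets are limited to one consonant).
Deleting the stranded consonants removes /j/, /ð/, /d/, /θ/, /w/, /ʒ/.

pebɔ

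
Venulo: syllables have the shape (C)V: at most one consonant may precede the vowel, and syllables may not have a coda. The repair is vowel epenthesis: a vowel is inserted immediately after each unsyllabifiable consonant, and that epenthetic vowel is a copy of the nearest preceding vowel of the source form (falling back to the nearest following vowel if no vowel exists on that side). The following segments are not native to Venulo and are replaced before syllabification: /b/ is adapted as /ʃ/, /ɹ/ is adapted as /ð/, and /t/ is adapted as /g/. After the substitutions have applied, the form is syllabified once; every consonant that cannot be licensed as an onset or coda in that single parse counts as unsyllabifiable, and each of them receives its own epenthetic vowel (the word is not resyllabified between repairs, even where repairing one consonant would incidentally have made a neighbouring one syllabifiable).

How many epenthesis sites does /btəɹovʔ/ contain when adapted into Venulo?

3

After substitution the input is /ʃgəðovʔ/.
The unsyllabifiable consonants are /ʃ/, /v/, /ʔ/; each receives one epenthetic vowel.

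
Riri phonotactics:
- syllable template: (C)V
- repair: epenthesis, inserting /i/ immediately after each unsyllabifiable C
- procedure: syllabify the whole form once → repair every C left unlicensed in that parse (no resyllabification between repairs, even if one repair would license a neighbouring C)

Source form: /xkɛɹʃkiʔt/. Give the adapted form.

xikɛɹiʃikiʔiti

The consonants /x/, /ɹ/, /ʃ/, /ʔ/, /t/ cannot be parsed into a legal (C)V syllable (no codas are permitted; onsets are limited to one consonant).
Each unlicensed consonant becomes the onset of a new syllable: /x/ → /xi/, /ɹ/ → /ɹi/, /ʃ/ → /ʃi/, /ʔ/ → /ʔi/, /t/ → /ti/.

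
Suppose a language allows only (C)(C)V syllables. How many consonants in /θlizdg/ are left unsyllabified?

Under (C)(C)V, the unsyllabifiable consonants are /z/, /d/, /g/ (no codas are permitted; onsets may contain at most 2 consonants).

3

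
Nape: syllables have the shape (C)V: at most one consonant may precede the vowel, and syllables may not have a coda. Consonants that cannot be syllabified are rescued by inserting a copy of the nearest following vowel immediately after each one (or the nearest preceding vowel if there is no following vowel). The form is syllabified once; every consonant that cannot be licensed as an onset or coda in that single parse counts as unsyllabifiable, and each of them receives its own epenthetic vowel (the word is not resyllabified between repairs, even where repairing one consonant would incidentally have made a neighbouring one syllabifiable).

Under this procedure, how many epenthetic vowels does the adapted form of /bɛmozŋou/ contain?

The unsyllabifiable consonants are /z/; each receives one epenthetic vowel.

1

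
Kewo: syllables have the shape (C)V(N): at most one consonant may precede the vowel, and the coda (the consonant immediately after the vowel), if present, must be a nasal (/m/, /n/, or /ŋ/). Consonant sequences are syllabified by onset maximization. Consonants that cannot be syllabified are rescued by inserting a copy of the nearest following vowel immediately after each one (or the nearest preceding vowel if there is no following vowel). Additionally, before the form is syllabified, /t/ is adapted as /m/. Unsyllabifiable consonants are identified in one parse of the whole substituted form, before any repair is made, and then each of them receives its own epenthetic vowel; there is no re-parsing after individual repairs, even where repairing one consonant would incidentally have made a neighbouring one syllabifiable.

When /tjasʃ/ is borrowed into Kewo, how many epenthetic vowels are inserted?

3

After substitution the input is /mjasʃ/.
The unsyllabifiable consonants are /m/, /s/, /ʃ/; each receives one epenthetic vowel.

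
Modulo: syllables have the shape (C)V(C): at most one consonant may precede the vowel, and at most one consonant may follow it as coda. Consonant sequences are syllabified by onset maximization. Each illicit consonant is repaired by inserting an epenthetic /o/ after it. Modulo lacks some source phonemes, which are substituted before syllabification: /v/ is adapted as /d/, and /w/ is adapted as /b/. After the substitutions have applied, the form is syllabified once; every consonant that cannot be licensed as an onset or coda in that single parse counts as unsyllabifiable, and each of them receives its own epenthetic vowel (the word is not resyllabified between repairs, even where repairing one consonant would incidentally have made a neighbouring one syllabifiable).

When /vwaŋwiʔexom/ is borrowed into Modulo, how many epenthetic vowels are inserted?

1

After substitution the input is /dbaŋbiʔexom/.
The unsyllabifiable consonants are /d/; each receives one epenthetic vowel.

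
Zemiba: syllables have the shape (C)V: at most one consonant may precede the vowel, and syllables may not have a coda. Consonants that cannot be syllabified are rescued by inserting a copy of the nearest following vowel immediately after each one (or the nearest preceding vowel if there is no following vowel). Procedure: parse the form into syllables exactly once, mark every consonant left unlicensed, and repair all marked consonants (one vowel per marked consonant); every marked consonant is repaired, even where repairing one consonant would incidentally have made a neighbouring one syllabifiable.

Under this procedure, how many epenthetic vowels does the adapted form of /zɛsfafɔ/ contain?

1

The unsyllabifiable consonants are /s/; each receives one epenthetic vowel.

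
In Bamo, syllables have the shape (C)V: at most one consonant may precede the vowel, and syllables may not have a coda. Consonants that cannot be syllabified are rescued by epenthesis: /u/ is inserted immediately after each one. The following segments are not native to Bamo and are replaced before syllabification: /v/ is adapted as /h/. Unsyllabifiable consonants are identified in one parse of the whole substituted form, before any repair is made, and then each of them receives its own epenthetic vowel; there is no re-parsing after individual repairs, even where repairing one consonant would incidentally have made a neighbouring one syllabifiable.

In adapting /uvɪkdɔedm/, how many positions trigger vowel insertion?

After substitution the input is /uhɪkdɔedm/.
The unsyllabifiable consonants are /k/, /d/, /m/; each receives one epenthetic vowel.

3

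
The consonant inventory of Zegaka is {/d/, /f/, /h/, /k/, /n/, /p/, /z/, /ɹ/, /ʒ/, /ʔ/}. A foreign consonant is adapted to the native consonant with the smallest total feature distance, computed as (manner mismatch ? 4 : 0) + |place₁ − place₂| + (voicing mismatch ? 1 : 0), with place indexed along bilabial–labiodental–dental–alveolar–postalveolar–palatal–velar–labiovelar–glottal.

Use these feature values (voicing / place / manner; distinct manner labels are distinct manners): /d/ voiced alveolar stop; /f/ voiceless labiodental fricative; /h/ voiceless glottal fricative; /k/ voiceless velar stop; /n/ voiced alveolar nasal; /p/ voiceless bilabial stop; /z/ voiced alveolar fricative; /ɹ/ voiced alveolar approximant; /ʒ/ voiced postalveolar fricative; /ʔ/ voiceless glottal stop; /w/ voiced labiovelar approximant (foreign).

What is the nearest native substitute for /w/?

/ɹ/ is closest: same manner (approximant), place distance 4 (labiovelar→alveolar), same voicing; total 4. Next closest is /h/ at distance 6.

ɹ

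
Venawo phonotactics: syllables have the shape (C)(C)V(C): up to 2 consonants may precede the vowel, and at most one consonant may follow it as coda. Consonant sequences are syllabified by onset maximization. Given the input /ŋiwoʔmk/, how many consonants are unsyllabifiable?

2

Under (C)(C)V(C), the unsyllabifiable consonants are /m/, /k/ (at most one coda consonant is licensed; onsets may contain at most 2 consonants).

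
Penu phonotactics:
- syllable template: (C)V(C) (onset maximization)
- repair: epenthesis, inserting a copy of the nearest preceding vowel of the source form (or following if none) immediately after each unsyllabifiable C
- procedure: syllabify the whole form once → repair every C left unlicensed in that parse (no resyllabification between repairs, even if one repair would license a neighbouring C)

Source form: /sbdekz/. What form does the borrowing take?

sebedekze

Under (C)V(C), the unsyllabifiable consonants are /s/, /b/, /z/ (at most one coda consonant is licensed; onsets are limited to one consonant).
Each unlicensed consonant becomes the onset of a new syllable: /s/ → /se/, /b/ → /be/, /z/ → /ze/.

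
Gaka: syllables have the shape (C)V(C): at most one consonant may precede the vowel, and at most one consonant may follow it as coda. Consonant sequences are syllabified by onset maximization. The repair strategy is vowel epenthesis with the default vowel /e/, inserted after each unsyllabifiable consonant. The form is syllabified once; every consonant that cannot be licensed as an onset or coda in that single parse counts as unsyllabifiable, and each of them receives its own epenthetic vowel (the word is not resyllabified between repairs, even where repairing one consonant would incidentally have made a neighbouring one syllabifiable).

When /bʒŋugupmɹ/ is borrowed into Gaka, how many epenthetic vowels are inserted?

4

The unsyllabifiable consonants are /b/, /ʒ/, /m/, /ɹ/; each receives one epenthetic vowel.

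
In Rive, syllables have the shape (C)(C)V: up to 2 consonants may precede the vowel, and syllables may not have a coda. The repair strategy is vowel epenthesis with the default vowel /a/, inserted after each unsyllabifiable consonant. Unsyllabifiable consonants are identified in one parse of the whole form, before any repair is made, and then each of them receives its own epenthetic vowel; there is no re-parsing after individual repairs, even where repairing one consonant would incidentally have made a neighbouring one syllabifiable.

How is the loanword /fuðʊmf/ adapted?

The consonants /m/, /f/ cannot be parsed into a legal (C)(C)V syllable (no codas are permitted; onsets may contain at most 2 consonants).
Each unlicensed consonant becomes the onset of a new syllable: /m/ → /ma/, /f/ → /fa/.

fuðʊmafa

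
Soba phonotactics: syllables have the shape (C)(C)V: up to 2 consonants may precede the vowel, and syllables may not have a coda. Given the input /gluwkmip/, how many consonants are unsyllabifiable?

2

The consonants /w/, /p/ cannot be parsed into a legal (C)(C)V syllable (no codas are permitted; onsets may contain at most 2 consonants).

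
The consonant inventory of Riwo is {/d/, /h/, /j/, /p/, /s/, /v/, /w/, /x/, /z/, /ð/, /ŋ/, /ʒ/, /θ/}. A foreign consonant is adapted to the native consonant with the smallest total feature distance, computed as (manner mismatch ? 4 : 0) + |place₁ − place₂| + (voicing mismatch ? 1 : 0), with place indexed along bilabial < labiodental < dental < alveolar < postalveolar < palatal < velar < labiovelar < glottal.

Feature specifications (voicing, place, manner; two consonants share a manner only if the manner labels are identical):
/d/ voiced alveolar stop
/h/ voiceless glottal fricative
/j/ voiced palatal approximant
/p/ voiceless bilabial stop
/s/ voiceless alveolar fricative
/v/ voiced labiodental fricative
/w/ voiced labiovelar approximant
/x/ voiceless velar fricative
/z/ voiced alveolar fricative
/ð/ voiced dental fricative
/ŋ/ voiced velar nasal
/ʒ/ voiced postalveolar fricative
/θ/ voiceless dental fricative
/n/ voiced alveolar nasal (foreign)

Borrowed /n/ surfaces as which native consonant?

/ŋ/ is closest: same manner (nasal), place distance 3 (alveolar→velar), same voicing; total 3. Next closest is /d/ at distance 4.

ŋ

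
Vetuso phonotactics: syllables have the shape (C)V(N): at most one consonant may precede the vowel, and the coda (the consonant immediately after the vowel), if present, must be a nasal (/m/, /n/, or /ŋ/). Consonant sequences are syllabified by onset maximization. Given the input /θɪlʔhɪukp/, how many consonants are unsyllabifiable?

4

Under (C)V(N), the unsyllabifiable consonants are /l/, /ʔ/, /k/, /p/ (only a nasal (/m/, /n/, or /ŋ/) is licensed in coda position; onsets are limited to one consonant).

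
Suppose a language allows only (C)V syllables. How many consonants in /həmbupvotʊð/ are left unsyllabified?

3

The consonants /m/, /p/, /ð/ cannot be parsed into a legal (C)V syllable (no codas are permitted; onsets are limited to one consonant).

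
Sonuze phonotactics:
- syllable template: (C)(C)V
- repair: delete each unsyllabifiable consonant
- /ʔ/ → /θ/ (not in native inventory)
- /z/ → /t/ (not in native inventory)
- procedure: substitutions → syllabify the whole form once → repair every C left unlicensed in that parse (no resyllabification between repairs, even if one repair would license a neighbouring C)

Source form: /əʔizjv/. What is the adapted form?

əθi

Substitution: /ʔ/ → /θ/, /z/ → /t/, giving /əθitjv/.
Under (C)(C)V, the unsyllabifiable consonants are /t/, /j/, /v/ (no codas are permitted; onsets may contain at most 2 consonants).
Deleting the stranded consonants removes /t/, /j/, /v/.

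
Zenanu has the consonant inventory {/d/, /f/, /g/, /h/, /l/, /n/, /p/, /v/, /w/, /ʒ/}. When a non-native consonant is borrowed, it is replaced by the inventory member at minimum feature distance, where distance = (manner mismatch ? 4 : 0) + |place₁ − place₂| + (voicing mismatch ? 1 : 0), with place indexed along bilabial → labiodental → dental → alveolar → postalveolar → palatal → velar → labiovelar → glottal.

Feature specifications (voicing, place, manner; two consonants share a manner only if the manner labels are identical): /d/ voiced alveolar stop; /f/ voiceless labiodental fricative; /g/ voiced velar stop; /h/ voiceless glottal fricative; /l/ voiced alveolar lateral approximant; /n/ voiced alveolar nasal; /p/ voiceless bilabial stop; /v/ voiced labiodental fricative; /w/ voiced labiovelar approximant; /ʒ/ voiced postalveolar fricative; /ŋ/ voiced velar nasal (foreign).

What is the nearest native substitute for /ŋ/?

/n/ is closest: same manner (nasal), place distance 3 (velar→alveolar), same voicing; total 3. Next closest is /g/ at distance 4.

n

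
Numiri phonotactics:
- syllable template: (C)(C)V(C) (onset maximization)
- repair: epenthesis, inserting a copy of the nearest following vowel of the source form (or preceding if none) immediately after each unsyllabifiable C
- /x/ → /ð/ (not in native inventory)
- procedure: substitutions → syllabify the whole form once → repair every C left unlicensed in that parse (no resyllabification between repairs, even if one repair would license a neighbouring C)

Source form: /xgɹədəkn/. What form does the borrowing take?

Substitution: /x/ → /ð/, giving /ðgɹədəkn/.
Syllabifying with onset maximization leaves /ð/, /n/ stranded (at most one coda consonant is licensed; onsets may contain at most 2 consonants).
Inserting the epenthetic vowel yields /ð/ → /ðə/, /n/ → /nə/.

ðəgɹədəknə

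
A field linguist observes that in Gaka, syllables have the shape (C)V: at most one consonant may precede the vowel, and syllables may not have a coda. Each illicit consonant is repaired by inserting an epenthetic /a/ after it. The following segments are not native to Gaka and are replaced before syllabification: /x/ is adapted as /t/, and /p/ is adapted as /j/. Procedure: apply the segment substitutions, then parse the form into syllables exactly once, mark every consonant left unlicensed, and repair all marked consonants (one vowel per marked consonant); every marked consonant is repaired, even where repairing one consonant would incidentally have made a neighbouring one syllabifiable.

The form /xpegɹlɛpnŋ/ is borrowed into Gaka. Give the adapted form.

tajegaɹalɛjanaŋa

Substitution: /x/ → /t/, /p/ → /j/, giving /tjegɹlɛjnŋ/.
Under (C)V, the unsyllabifiable consonants are /t/, /g/, /ɹ/, /j/, /n/, /ŋ/ (no codas are permitted; onsets are limited to one consonant).
Epenthesis after each stranded consonant: /t/ → /ta/, /g/ → /ga/, /ɹ/ → /ɹa/, /j/ → /ja/, /n/ → /na/, /ŋ/ → /ŋa/.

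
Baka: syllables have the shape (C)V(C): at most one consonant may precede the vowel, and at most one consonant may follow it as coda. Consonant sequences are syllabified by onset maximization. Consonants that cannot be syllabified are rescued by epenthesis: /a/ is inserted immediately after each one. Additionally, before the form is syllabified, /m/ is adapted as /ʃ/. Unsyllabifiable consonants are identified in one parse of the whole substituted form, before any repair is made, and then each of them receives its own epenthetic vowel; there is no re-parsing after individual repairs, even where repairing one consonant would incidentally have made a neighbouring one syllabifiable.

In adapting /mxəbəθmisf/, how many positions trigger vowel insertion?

After substitution the input is /ʃxəbəθʃisf/.
The unsyllabifiable consonants are /ʃ/, /f/; each receives one epenthetic vowel.

2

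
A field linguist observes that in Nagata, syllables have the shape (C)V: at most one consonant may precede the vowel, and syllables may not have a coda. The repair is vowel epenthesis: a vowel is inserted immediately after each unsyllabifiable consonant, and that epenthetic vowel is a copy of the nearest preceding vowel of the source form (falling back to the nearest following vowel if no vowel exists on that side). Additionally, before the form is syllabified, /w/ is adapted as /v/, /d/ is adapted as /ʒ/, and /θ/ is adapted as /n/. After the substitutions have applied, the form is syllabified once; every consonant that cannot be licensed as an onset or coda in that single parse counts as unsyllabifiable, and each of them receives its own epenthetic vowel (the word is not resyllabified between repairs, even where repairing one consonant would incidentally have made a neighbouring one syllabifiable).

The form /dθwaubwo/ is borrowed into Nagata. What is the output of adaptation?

Substitution: /d/ → /ʒ/, /θ/ → /n/, /w/ → /v/, giving /ʒnvaubvo/.
The consonants /ʒ/, /n/, /b/ cannot be parsed into a legal (C)V syllable (no codas are permitted; onsets are limited to one consonant).
Inserting the epenthetic vowel yields /ʒ/ → /ʒa/, /n/ → /na/, /b/ → /bu/.

ʒanavaubuvo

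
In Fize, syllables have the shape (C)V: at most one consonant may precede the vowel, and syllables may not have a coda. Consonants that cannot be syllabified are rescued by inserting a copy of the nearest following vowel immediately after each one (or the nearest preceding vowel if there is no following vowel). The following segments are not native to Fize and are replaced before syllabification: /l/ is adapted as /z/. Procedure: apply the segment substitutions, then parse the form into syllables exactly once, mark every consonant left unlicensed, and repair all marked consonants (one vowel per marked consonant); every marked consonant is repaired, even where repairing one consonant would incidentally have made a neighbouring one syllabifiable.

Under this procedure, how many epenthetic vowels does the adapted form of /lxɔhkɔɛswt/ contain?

5

After substitution the input is /zxɔhkɔɛswt/.
The unsyllabifiable consonants are /z/, /h/, /s/, /w/, /t/; each receives one epenthetic vowel.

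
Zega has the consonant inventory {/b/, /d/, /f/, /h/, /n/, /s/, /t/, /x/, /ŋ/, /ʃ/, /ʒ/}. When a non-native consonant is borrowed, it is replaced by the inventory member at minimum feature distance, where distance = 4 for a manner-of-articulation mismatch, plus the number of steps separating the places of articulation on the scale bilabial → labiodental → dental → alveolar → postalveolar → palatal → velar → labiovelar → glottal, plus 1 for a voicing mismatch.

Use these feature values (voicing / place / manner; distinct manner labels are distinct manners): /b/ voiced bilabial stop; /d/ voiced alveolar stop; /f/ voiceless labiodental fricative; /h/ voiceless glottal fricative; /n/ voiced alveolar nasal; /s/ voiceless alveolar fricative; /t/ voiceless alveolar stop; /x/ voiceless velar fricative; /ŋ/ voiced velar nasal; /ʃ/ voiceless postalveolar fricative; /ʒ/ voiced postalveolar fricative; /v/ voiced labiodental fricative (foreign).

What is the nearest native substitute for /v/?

/f/ is closest: same manner (fricative), place distance 0 (labiodental→labiodental), voicing differs (+1); total 1. Next closest is /s/ at distance 3.

f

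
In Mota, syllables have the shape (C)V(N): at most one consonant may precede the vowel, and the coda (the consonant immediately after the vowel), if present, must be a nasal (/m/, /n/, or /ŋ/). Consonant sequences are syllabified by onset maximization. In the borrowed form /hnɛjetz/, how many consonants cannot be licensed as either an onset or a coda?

3

The consonants /h/, /t/, /z/ cannot be parsed into a legal (C)V(N) syllable (only a nasal (/m/, /n/, or /ŋ/) is licensed in coda position; onsets are limited to one consonant).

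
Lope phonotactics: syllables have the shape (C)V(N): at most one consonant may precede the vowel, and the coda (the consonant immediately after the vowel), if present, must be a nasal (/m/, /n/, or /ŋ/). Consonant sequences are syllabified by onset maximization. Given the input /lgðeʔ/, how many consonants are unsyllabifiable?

3

Syllabifying with onset maximization leaves /l/, /g/, /ʔ/ stranded (only a nasal (/m/, /n/, or /ŋ/) is licensed in coda position; onsets are limited to one consonant).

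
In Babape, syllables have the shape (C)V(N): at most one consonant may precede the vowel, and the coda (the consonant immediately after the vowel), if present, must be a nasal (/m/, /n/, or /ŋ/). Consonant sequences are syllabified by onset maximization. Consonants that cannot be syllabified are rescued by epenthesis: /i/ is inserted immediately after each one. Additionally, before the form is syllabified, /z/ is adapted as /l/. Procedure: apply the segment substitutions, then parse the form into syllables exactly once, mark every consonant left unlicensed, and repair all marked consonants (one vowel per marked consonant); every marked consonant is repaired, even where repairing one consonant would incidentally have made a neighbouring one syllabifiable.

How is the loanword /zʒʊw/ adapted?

Substitution: /z/ → /l/, giving /lʒʊw/.
Under (C)V(N), the unsyllabifiable consonants are /l/, /w/ (only a nasal (/m/, /n/, or /ŋ/) is licensed in coda position; onsets are limited to one consonant).
Epenthesis after each stranded consonant: /l/ → /li/, /w/ → /wi/.

liʒʊwi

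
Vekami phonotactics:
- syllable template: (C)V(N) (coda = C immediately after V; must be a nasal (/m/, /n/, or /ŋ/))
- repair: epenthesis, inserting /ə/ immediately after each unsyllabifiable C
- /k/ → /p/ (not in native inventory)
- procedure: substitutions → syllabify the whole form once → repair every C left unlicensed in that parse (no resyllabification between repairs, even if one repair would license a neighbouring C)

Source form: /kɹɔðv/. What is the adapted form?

pəɹɔðəvə

Substitution: /k/ → /p/, giving /pɹɔðv/.
Syllabifying with onset maximization leaves /p/, /ð/, /v/ stranded (only a nasal (/m/, /n/, or /ŋ/) is licensed in coda position; onsets are limited to one consonant).
Epenthesis after each stranded consonant: /p/ → /pə/, /ð/ → /ðə/, /v/ → /və/.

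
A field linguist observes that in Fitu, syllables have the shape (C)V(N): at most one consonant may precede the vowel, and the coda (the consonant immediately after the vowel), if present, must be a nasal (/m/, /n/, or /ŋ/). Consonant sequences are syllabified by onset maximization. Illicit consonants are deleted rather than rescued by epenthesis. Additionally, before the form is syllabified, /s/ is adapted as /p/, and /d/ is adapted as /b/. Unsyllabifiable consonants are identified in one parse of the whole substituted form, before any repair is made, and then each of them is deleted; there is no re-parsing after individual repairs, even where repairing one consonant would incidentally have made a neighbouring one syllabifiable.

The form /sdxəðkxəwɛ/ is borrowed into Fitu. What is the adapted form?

Substitution: /s/ → /p/, /d/ → /b/, giving /pbxəðkxəwɛ/.
The consonants /p/, /b/, /ð/, /k/ cannot be parsed into a legal (C)V(N) syllable (only a nasal (/m/, /n/, or /ŋ/) is licensed in coda position; onsets are limited to one consonant).
Deletion applies to /p/, /b/, /ð/, /k/.

xəxəwɛ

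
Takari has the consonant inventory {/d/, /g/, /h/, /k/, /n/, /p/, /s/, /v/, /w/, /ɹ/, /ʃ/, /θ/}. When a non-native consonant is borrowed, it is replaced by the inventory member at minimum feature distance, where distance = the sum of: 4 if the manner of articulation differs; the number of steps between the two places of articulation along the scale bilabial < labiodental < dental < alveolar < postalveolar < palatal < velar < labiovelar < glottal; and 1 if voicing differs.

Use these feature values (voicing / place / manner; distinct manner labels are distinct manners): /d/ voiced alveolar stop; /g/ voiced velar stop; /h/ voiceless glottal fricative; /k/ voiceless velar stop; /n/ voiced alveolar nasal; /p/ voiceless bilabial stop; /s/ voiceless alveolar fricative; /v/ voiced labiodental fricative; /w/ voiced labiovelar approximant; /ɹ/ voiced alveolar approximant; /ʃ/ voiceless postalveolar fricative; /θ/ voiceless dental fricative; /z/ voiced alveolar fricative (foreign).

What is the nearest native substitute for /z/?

/s/ is closest: same manner (fricative), place distance 0 (alveolar→alveolar), voicing differs (+1); total 1. Next closest is /v/ at distance 2.

s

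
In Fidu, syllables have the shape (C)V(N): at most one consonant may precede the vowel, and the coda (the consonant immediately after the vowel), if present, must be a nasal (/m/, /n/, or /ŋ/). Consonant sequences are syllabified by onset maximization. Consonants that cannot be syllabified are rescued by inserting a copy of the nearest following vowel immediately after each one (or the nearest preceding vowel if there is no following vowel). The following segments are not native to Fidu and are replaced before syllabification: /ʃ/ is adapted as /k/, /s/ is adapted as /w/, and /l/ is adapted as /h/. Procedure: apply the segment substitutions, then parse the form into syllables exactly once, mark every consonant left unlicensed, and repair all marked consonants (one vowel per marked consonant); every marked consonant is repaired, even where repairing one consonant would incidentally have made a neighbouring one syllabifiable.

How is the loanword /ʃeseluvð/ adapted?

Substitution: /ʃ/ → /k/, /s/ → /w/, /l/ → /h/, giving /kewehuvð/.
Under (C)V(N), the unsyllabifiable consonants are /v/, /ð/ (only a nasal (/m/, /n/, or /ŋ/) is licensed in coda position; onsets are limited to one consonant).
Each unlicensed consonant becomes the onset of a new syllable: /v/ → /vu/, /ð/ → /ðu/.

kewehuvuðu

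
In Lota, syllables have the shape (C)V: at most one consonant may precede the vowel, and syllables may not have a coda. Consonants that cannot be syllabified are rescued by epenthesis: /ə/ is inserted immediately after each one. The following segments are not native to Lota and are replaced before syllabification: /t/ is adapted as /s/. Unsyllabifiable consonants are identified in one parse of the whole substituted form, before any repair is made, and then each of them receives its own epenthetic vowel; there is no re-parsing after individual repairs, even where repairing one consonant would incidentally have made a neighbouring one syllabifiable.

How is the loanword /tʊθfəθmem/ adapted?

Substitution: /t/ → /s/, giving /sʊθfəθmem/.
The consonants /θ/, /θ/, /m/ cannot be parsed into a legal (C)V syllable (no codas are permitted; onsets are limited to one consonant).
Epenthesis after each stranded consonant: /θ/ → /θə/, /θ/ → /θə/, /m/ → /mə/.

sʊθəfəθəmemə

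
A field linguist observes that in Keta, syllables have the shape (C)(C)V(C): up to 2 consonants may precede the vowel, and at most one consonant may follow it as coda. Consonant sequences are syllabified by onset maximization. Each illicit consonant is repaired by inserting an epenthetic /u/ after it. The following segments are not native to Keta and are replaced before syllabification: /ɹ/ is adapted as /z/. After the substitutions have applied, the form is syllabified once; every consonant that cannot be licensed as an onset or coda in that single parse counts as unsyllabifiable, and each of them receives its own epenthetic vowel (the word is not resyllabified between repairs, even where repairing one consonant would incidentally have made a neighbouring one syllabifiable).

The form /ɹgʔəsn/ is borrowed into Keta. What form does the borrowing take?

Substitution: /ɹ/ → /z/, giving /zgʔəsn/.
The consonants /z/, /n/ cannot be parsed into a legal (C)(C)V(C) syllable (at most one coda consonant is licensed; onsets may contain at most 2 consonants).
Each unlicensed consonant becomes the onset of a new syllable: /z/ → /zu/, /n/ → /nu/.

zugʔəsnu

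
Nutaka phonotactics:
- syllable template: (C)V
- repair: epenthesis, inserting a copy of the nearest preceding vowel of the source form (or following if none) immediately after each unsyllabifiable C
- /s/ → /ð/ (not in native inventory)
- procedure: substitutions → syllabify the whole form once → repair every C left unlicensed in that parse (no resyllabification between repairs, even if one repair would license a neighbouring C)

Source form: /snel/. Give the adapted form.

Substitution: /s/ → /ð/, giving /ðnel/.
Syllabifying with onset maximization leaves /ð/, /l/ stranded (no codas are permitted; onsets are limited to one consonant).
Epenthesis after each stranded consonant: /ð/ → /ðe/, /l/ → /le/.

ðenele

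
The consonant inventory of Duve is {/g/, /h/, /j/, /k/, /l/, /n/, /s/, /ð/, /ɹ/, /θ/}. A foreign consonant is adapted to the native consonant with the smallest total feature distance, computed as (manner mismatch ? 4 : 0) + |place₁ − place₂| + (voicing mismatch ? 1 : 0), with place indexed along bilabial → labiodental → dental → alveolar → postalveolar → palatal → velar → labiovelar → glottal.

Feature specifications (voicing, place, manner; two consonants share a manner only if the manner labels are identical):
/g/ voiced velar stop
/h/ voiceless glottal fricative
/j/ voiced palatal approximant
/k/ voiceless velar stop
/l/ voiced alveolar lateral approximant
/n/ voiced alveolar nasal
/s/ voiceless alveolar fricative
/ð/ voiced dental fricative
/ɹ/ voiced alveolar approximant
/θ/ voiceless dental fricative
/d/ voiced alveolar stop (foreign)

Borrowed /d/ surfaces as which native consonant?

/g/ is closest: same manner (stop), place distance 3 (alveolar→velar), same voicing; total 3. Next closest is /k/ at distance 4.

g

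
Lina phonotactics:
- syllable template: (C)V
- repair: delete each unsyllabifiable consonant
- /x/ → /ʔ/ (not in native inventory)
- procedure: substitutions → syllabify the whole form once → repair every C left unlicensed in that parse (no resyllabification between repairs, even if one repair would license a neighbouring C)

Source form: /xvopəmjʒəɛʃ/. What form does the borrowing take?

Substitution: /x/ → /ʔ/, giving /ʔvopəmjʒəɛʃ/.
Under (C)V, the unsyllabifiable consonants are /ʔ/, /m/, /j/, /ʃ/ (no codas are permitted; onsets are limited to one consonant).
Deletion applies to /ʔ/, /m/, /j/, /ʃ/.

vopəʒəɛ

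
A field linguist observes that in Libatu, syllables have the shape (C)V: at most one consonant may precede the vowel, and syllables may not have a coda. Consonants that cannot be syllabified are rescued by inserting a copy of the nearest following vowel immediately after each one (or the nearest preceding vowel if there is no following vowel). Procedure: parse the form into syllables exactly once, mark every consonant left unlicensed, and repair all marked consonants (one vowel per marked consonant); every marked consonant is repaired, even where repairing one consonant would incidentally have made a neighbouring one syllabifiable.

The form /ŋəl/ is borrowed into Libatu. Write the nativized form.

ŋələ

The consonants /l/ cannot be parsed into a legal (C)V syllable (no codas are permitted; onsets are limited to one consonant).
Inserting the epenthetic vowel yields /l/ → /lə/.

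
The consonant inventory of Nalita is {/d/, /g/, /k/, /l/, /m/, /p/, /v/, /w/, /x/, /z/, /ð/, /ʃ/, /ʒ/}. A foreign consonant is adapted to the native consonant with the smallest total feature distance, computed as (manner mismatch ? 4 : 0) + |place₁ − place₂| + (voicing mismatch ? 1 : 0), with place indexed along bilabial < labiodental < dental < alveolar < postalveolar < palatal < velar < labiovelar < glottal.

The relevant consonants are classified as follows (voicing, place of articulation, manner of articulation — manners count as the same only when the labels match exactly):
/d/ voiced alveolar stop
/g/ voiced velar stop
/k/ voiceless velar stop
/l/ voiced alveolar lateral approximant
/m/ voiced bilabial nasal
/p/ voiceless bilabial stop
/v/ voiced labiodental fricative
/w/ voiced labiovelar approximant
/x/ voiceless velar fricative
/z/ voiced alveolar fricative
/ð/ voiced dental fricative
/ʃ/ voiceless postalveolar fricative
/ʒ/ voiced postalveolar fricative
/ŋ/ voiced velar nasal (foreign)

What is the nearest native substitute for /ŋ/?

g

/g/ is closest: manner differs (nasal→stop, +4), place distance 0 (velar→velar), same voicing; total 4. Next closest is /k/ at distance 5.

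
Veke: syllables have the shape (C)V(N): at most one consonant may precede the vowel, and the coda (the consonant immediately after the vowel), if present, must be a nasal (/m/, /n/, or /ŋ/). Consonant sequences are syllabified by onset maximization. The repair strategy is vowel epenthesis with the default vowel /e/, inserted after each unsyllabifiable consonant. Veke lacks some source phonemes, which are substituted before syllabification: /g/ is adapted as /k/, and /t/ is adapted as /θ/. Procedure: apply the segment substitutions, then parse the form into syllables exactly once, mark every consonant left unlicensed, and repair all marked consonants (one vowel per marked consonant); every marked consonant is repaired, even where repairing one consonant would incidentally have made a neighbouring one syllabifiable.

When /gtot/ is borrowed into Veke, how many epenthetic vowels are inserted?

After substitution the input is /kθoθ/.
The unsyllabifiable consonants are /k/, /θ/; each receives one epenthetic vowel.

2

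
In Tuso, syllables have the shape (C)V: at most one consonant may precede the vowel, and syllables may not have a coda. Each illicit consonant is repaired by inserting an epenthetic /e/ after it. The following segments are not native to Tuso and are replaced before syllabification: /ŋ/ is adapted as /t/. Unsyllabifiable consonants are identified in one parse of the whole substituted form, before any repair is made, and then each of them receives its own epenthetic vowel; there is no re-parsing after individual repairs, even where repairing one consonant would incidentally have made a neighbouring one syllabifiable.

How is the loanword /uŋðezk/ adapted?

Substitution: /ŋ/ → /t/, giving /utðezk/.
Under (C)V, the unsyllabifiable consonants are /t/, /z/, /k/ (no codas are permitted; onsets are limited to one consonant).
Epenthesis after each stranded consonant: /t/ → /te/, /z/ → /ze/, /k/ → /ke/.

uteðezeke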